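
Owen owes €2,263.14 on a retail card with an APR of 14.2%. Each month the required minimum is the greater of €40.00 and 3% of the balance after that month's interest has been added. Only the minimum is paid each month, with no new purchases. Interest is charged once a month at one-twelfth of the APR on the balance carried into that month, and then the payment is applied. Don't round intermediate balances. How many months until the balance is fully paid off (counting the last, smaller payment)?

Monthly rate r = 14.2%/12 = 1.18333% = 0.0118333.
While 3% of the post-interest balance exceeds €40.00, each month B ← (B·(1+r))·(1 − 0.03), i.e. B shrinks by the factor (1+r)·0.97 = 0.98148.
This holds for months 1–29. Entering month 30 the balance is €1,315.99; 3% of the post-interest balance is now below €40.00, so the flat €40.00 minimum applies from here.
From month 30 a fixed €40.00 at rate r clears €1,315.99 in 42 more payments. Total: 29 + 42 = 71 months.

71 months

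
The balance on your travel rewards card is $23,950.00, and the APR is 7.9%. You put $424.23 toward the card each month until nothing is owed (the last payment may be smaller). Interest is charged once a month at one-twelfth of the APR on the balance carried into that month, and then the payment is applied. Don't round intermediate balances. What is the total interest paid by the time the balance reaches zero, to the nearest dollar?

Monthly rate r = 7.9%/12 = 0.658333% = 0.00658333.
Payoff takes n = ⌈−ln(1 − rB₀/P)/ln(1+r)⌉ = ⌈70.816⌉ = 71 payments; the last is $346.52.
Total paid = 70·$424.23 + $346.52 = $30,042.62.
Total interest = total paid − principal = $30,042.62 − $23,950.00 = $6,092.62.

$6,093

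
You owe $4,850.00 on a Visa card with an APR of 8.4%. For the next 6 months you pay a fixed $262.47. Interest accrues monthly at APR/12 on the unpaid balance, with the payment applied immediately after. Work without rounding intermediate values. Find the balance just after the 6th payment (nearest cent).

Monthly rate r = 8.4%/12 = 0.7% = 0.007.
Each month: B ← B·(1+r) − $262.47.
Month 1: interest $33.95; balance after payment $4,621.48.
Month 2: interest $32.35; balance after payment $4,391.36.
Month 3: interest $30.74; balance after payment $4,159.63.
Month 4: interest $29.12; balance after payment $3,926.28.
Month 5: interest $27.48; balance after payment $3,691.29.
Month 6: interest $25.84; balance after payment $3,454.66.

$3,454.66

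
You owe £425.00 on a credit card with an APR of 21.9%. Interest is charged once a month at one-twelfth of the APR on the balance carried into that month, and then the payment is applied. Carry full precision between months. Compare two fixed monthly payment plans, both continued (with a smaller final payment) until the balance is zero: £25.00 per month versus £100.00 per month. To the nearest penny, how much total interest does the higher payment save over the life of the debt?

£66.85

Monthly rate r = 21.9%/12 = 1.825% = 0.01825.
At £25.00/mo: n = ⌈−ln(1 − rB₀/P)/ln(1+r)⌉ = 21 payments (last £13.49); total interest = total paid − £425.00 = £88.49.
At £100.00/mo: 5 payments (last £46.64); total interest £21.64.
Interest saved = £88.49 − £21.64 = £66.85.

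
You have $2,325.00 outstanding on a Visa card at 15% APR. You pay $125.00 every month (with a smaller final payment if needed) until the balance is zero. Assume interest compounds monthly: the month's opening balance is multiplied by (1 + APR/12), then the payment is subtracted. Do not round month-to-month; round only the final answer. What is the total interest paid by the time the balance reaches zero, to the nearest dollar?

Monthly rate r = 15%/12 = 1.25% = 0.0125.
Payoff takes n = ⌈−ln(1 − rB₀/P)/ln(1+r)⌉ = ⌈21.301⌉ = 22 payments; the last is $37.84.
Total paid = 21·$125.00 + $37.84 = $2,662.84.
Total interest = total paid − principal = $2,662.84 − $2,325.00 = $337.84.

$338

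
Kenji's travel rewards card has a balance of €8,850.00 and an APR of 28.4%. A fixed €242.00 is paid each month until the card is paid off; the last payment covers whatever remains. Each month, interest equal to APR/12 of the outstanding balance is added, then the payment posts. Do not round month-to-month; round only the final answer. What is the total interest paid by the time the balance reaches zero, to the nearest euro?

Monthly rate r = 28.4%/12 = 2.36667% = 0.0236667.
Payoff takes n = ⌈−ln(1 − rB₀/P)/ln(1+r)⌉ = ⌈85.767⌉ = 86 payments; the last is €186.00.
Total paid = 85·€242.00 + €186.00 = €20,756.00.
Total interest = total paid − principal = €20,756.00 − €8,850.00 = €11,906.00.

€11,906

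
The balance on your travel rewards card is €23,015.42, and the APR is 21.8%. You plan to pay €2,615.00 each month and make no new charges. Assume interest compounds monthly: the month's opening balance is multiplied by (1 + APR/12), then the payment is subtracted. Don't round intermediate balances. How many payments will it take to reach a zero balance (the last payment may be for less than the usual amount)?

Monthly rate r = 21.8%/12 = 1.81667% = 0.0181667.
Recurrence: B ← B·(1+r) − €2,615.00.
Month 1: interest €418.11; balance after payment €20,818.53.
Month 2: interest €378.20; balance after payment €18,581.74.
Closed form: n = −ln(1 − rB₀/P)/ln(1+r) = −ln(0.84011)/ln(1.01817) ≈ 9.677, so the balance reaches zero during payment 10.

10 months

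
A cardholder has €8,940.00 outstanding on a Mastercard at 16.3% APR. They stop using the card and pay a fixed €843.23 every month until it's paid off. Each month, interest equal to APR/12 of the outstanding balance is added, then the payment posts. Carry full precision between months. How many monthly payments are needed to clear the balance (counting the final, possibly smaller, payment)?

Monthly rate r = 16.3%/12 = 1.35833% = 0.0135833.
Recurrence: B ← B·(1+r) − €843.23.
Month 1: interest €121.44; balance after payment €8,218.20.
Month 2: interest €111.63; balance after payment €7,486.61.
Closed form: n = −ln(1 − rB₀/P)/ln(1+r) = −ln(0.85599)/ln(1.01358) ≈ 11.525, so the balance reaches zero during payment 12.

12 months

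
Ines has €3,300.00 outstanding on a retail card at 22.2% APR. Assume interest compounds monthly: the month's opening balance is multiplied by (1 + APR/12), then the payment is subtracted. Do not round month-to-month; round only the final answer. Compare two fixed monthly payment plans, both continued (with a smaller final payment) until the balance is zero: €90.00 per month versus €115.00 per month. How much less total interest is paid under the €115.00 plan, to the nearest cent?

Monthly rate r = 22.2%/12 = 1.85% = 0.0185.
At €90.00/mo: n = ⌈−ln(1 − rB₀/P)/ln(1+r)⌉ = 62 payments (last €78.90); total interest = total paid − €3,300.00 = €2,268.90.
At €115.00/mo: 42 payments (last €33.50); total interest €1,448.50.
Interest saved = €2,268.90 − €1,448.50 = €820.40.

€820.40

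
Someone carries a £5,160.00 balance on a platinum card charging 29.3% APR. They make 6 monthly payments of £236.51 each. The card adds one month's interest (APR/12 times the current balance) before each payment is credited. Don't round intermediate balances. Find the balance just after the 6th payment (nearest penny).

Monthly rate r = 29.3%/12 = 2.44167% = 0.0244167.
Each month: B ← B·(1+r) − £236.51.
Month 1: interest £125.99; balance after payment £5,049.48.
Month 2: interest £123.29; balance after payment £4,936.26.
Month 3: interest £120.53; balance after payment £4,820.28.
Month 4: interest £117.70; balance after payment £4,701.46.
Month 5: interest £114.79; balance after payment £4,579.75.
Month 6: interest £111.82; balance after payment £4,455.06.

£4,455.06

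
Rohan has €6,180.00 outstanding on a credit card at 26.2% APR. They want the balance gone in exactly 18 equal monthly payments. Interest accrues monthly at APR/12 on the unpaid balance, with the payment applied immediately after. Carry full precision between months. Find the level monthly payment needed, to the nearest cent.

€418.89

Monthly rate r = 26.2%/12 = 2.18333% = 0.0218333.
Level-payment amortization: P = B₀·r / (1 − (1+r)^(−n)) = 6180.00·0.0218333 / (1 − 1.02183^(−18)).
Denominator 1 − (1+r)^(−18) = 0.322110641.
P = 134.93 / 0.322110641 ≈ 418.89.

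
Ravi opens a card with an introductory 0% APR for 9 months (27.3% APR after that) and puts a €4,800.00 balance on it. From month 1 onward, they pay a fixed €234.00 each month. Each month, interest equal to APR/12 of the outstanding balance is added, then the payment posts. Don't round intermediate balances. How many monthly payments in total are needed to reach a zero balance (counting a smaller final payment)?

Promo months 1–9 at r₀ = 0%/12 = 0; months 10+ at r₁ = 27.3%/12 = 0.02275.
After month 9 (no interest yet): B = €4,800.00 − 9·€234.00 = €2,694.00.
Then at r₁ with €234.00/mo: n₂ = −ln(1 − r₁·B/P)/ln(1+r₁) ≈ 13.50 → 14 more payments.

23 months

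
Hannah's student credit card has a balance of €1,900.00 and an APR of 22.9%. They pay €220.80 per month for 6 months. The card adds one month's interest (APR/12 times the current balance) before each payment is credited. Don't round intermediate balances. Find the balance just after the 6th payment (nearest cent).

€738.56

Monthly rate r = 22.9%/12 = 1.90833% = 0.0190833.
Each month: B ← B·(1+r) − €220.80.
Month 1: interest €36.26; balance after payment €1,715.46.
Month 2: interest €32.74; balance after payment €1,527.39.
Month 3: interest €29.15; balance after payment €1,335.74.
Month 4: interest €25.49; balance after payment €1,140.43.
Month 5: interest €21.76; balance after payment €941.40.
Month 6: interest €17.96; balance after payment €738.56.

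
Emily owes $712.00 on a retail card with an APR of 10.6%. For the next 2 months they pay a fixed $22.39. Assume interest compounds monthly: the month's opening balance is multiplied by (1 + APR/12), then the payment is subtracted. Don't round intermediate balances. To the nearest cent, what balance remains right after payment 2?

Monthly rate r = 10.6%/12 = 0.883333% = 0.00883333.
Each month: B ← B·(1+r) − $22.39.
Month 1: interest $6.29; balance after payment $695.90.
Month 2: interest $6.15; balance after payment $679.66.

$679.66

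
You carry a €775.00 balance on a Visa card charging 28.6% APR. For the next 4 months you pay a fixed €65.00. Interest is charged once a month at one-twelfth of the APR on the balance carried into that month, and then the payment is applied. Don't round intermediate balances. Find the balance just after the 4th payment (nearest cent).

€582.12

Monthly rate r = 28.6%/12 = 2.38333% = 0.0238333.
Each month: B ← B·(1+r) − €65.00.
Month 1: interest €18.47; balance after payment €728.47.
Month 2: interest €17.36; balance after payment €680.83.
Month 3: interest €16.23; balance after payment €632.06.
Month 4: interest €15.06; balance after payment €582.12.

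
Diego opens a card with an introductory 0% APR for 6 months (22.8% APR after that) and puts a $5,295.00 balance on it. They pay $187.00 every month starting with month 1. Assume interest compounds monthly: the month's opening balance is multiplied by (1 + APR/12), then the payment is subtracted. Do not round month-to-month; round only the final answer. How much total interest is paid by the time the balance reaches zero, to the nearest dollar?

$1,308

Promo months 1–6 at r₀ = 0%/12 = 0; months 7+ at r₁ = 22.8%/12 = 0.019.
After month 6 (no interest yet): B = $5,295.00 − 6·$187.00 = $4,173.00.
Then at r₁ with $187.00/mo: n₂ = −ln(1 − r₁·B/P)/ln(1+r₁) ≈ 29.31 → 30 more payments.
Total paid = 35·$187.00 + $58.07 = $6,603.07; interest = $6,603.07 − $5,295.00 = $1,308.07.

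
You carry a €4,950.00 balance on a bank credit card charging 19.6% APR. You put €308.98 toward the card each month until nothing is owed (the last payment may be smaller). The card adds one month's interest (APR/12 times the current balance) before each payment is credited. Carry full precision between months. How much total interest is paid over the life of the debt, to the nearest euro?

Monthly rate r = 19.6%/12 = 1.63333% = 0.0163333.
Payoff takes n = ⌈−ln(1 − rB₀/P)/ln(1+r)⌉ = ⌈18.724⌉ = 19 payments; the last is €224.32.
Total paid = 18·€308.98 + €224.32 = €5,785.96.
Total interest = total paid − principal = €5,785.96 − €4,950.00 = €835.96.

€836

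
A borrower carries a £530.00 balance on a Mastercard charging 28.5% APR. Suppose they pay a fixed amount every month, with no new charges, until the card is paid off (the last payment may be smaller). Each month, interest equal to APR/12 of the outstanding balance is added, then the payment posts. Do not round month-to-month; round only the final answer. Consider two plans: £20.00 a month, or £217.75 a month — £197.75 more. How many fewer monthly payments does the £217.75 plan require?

40 fewer payments

Monthly rate r = 28.5%/12 = 2.375% = 0.02375.
At £20.00/mo: n = ⌈−ln(1 − rB₀/P)/ln(1+r)⌉ = 43 payments (last £5.78); total interest = total paid − £530.00 = £315.78.
At £217.75/mo: 3 payments (last £117.53); total interest £23.03.
Payments saved = 43 − 3 = 40.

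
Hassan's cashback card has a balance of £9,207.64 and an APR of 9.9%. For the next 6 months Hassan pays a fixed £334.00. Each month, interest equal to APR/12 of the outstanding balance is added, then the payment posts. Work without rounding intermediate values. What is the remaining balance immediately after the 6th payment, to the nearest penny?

Monthly rate r = 9.9%/12 = 0.825% = 0.00825.
Each month: B ← B·(1+r) − £334.00.
Month 1: interest £75.96; balance after payment £8,949.60.
Month 2: interest £73.83; balance after payment £8,689.44.
Month 3: interest £71.69; balance after payment £8,427.13.
Month 4: interest £69.52; balance after payment £8,162.65.
Month 5: interest £67.34; balance after payment £7,895.99.
Month 6: interest £65.14; balance after payment £7,627.13.

£7,627.13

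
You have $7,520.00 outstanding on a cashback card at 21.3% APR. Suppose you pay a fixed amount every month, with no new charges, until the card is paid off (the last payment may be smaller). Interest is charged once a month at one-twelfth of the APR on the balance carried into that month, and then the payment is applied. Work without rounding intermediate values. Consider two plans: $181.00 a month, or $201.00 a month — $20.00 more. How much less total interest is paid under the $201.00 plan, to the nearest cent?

Monthly rate r = 21.3%/12 = 1.775% = 0.01775.
At $181.00/mo: n = ⌈−ln(1 − rB₀/P)/ln(1+r)⌉ = 77 payments (last $1.86); total interest = total paid − $7,520.00 = $6,237.86.
At $201.00/mo: 63 payments (last $0.39); total interest $4,942.39.
Interest saved = $6,237.86 − $4,942.39 = $1,295.47.

$1,295.47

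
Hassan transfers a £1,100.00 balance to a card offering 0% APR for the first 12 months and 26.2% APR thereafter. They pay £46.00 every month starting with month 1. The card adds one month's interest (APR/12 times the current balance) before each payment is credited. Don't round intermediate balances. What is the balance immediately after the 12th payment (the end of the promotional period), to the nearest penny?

Promo months 1–12 at r₀ = 0%/12 = 0; months 13+ at r₁ = 26.2%/12 = 0.0218333.
After month 12 (no interest yet): B = £1,100.00 − 12·£46.00 = £548.00.

£548.00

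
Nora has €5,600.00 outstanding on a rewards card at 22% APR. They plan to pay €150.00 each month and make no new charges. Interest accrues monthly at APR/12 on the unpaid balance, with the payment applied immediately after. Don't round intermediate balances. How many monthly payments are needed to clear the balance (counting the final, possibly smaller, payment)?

64 payments

Monthly rate r = 22%/12 = 1.83333% = 0.0183333.
Recurrence: B ← B·(1+r) − €150.00.
Month 1: interest €102.67; balance after payment €5,552.67.
Month 2: interest €101.80; balance after payment €5,504.47.
Closed form: n = −ln(1 − rB₀/P)/ln(1+r) = −ln(0.31556)/ln(1.01833) ≈ 63.489, so the balance reaches zero during payment 64.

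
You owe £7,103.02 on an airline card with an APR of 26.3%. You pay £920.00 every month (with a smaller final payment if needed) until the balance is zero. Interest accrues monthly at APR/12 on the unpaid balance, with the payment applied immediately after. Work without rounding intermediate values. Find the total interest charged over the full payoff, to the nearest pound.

£766

Monthly rate r = 26.3%/12 = 2.19167% = 0.0219167.
Payoff takes n = ⌈−ln(1 − rB₀/P)/ln(1+r)⌉ = ⌈8.551⌉ = 9 payments; the last is £509.16.
Total paid = 8·£920.00 + £509.16 = £7,869.16.
Total interest = total paid − principal = £7,869.16 − £7,103.02 = £766.14.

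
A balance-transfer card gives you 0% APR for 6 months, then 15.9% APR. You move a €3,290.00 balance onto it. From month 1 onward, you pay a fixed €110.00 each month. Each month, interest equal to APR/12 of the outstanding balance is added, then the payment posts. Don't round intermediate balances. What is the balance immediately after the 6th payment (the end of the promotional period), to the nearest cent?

€2,630.00

Promo months 1–6 at r₀ = 0%/12 = 0; months 7+ at r₁ = 15.9%/12 = 0.01325.
After month 6 (no interest yet): B = €3,290.00 − 6·€110.00 = €2,630.00.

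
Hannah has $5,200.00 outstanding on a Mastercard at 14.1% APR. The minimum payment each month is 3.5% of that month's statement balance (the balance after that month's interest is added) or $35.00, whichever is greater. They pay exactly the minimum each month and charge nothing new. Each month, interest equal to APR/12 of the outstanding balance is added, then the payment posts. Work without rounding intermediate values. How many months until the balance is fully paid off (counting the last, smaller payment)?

104 months

Monthly rate r = 14.1%/12 = 1.175% = 0.01175.
While 3.5% of the post-interest balance exceeds $35.00, each month B ← (B·(1+r))·(1 − 0.035), i.e. B shrinks by the factor (1+r)·0.965 = 0.97634.
This holds for months 1–70. Entering month 71 the balance is $972.84; 3.5% of the post-interest balance is now below $35.00, so the flat $35.00 minimum applies from here.
From month 71 a fixed $35.00 at rate r clears $972.84 in 34 more payments. Total: 70 + 34 = 104 months.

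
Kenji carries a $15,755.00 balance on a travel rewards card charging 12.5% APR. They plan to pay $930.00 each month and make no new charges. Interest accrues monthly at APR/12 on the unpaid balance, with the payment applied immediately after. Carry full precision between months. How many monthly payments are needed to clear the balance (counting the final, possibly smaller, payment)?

19 months

Monthly rate r = 12.5%/12 = 1.04167% = 0.0104167.
Recurrence: B ← B·(1+r) − $930.00.
Month 1: interest $164.11; balance after payment $14,989.11.
Month 2: interest $156.14; balance after payment $14,215.25.
Closed form: n = −ln(1 − rB₀/P)/ln(1+r) = −ln(0.82353)/ln(1.01042) ≈ 18.736, so the balance reaches zero during payment 19.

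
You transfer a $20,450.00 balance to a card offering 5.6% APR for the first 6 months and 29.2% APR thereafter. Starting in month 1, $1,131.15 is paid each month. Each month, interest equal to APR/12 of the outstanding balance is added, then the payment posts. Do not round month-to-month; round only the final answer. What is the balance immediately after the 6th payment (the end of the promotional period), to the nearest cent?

Promo months 1–6 at r₀ = 5.6%/12 = 0.00466667; months 7+ at r₁ = 29.2%/12 = 0.0243333.
After month 6: iterate B ← B·(1+r₀) − $1,131.15 for 6 months → $14,162.75.

$14,162.75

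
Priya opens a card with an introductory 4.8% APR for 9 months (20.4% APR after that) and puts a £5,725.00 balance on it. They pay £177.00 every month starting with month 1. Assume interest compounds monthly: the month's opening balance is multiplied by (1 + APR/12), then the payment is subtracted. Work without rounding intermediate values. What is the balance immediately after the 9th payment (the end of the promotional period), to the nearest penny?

£4,315.70

Promo months 1–9 at r₀ = 4.8%/12 = 0.004; months 10+ at r₁ = 20.4%/12 = 0.017.
After month 9: iterate B ← B·(1+r₀) − £177.00 for 9 months → £4,315.70.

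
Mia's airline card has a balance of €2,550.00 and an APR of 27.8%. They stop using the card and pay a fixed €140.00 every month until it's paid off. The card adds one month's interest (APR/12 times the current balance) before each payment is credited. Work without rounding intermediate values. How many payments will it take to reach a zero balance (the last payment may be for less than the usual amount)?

Monthly rate r = 27.8%/12 = 2.31667% = 0.0231667.
Recurrence: B ← B·(1+r) − €140.00.
Month 1: interest €59.08; balance after payment €2,469.07.
Month 2: interest €57.20; balance after payment €2,386.28.
Closed form: n = −ln(1 − rB₀/P)/ln(1+r) = −ln(0.57804)/ln(1.02317) ≈ 23.933, so the balance reaches zero during payment 24.

24 payments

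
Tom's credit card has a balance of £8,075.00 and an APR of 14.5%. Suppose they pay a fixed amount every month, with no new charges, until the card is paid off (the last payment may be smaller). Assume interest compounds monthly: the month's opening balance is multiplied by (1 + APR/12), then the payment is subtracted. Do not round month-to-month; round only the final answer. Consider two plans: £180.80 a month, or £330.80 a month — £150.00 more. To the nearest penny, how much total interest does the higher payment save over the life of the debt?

£2,052.63

Monthly rate r = 14.5%/12 = 1.20833% = 0.0120833.
At £180.80/mo: n = ⌈−ln(1 − rB₀/P)/ln(1+r)⌉ = 65 payments (last £107.44); total interest = total paid − £8,075.00 = £3,603.64.
At £330.80/mo: 30 payments (last £32.81); total interest £1,551.01.
Interest saved = £3,603.64 − £1,551.01 = £2,052.63.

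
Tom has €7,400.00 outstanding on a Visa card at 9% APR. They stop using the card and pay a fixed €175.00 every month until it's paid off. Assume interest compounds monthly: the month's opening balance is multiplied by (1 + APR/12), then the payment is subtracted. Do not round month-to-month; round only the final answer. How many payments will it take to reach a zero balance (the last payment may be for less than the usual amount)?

Monthly rate r = 9%/12 = 0.75% = 0.0075.
Recurrence: B ← B·(1+r) − €175.00.
Month 1: interest €55.50; balance after payment €7,280.50.
Month 2: interest €54.60; balance after payment €7,160.10.
Closed form: n = −ln(1 − rB₀/P)/ln(1+r) = −ln(0.68286)/ln(1.0075) ≈ 51.053, so the balance reaches zero during payment 52.

52 months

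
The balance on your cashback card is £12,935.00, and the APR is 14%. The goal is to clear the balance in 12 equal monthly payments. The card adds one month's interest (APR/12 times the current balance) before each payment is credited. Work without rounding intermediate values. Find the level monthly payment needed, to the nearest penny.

£1,161.40

Monthly rate r = 14%/12 = 1.16667% = 0.0116667.
Level-payment amortization: P = B₀·r / (1 − (1+r)^(−n)) = 12935.00·0.0116667 / (1 − 1.01167^(−12)).
Denominator 1 − (1+r)^(−12) = 0.129936977.
P = 150.908 / 0.129936977 ≈ 1161.40.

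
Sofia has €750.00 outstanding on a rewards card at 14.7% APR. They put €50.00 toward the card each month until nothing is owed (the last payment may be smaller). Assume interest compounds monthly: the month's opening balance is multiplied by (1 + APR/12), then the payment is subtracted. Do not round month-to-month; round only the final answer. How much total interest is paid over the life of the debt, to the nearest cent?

€83.84

Monthly rate r = 14.7%/12 = 1.225% = 0.01225.
Payoff takes n = ⌈−ln(1 − rB₀/P)/ln(1+r)⌉ = ⌈16.676⌉ = 17 payments; the last is €33.84.
Total paid = 16·€50.00 + €33.84 = €833.84.
Total interest = total paid − principal = €833.84 − €750.00 = €83.84.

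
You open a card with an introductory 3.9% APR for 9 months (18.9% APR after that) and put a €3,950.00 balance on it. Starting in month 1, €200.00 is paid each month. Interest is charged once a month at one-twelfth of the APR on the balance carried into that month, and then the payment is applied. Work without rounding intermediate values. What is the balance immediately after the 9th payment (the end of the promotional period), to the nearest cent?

Promo months 1–9 at r₀ = 3.9%/12 = 0.00325; months 10+ at r₁ = 18.9%/12 = 0.01575.
After month 9: iterate B ← B·(1+r₀) − €200.00 for 9 months → €2,243.47.

€2,243.47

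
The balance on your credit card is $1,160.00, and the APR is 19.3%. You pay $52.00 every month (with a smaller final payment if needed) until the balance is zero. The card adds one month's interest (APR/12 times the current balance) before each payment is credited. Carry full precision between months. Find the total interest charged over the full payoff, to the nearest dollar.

$288

Monthly rate r = 19.3%/12 = 1.60833% = 0.0160833.
Payoff takes n = ⌈−ln(1 − rB₀/P)/ln(1+r)⌉ = ⌈27.852⌉ = 28 payments; the last is $44.35.
Total paid = 27·$52.00 + $44.35 = $1,448.35.
Total interest = total paid − principal = $1,448.35 − $1,160.00 = $288.35.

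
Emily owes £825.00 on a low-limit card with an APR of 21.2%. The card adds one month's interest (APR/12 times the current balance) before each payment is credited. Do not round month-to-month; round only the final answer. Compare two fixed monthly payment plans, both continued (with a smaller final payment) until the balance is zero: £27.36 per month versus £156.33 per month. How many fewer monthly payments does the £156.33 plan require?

38 fewer payments

Monthly rate r = 21.2%/12 = 1.76667% = 0.0176667.
At £27.36/mo: n = ⌈−ln(1 − rB₀/P)/ln(1+r)⌉ = 44 payments (last £12.21); total interest = total paid − £825.00 = £363.69.
At £156.33/mo: 6 payments (last £92.34); total interest £48.99.
Payments saved = 44 − 6 = 38.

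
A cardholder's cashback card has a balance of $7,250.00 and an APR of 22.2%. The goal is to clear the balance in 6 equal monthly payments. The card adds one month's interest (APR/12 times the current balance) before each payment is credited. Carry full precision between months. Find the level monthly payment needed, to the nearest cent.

Monthly rate r = 22.2%/12 = 1.85% = 0.0185.
Level-payment amortization: P = B₀·r / (1 − (1+r)^(−n)) = 7250.00·0.0185 / (1 − 1.0185^(−6)).
Denominator 1 − (1+r)^(−6) = 0.10415309.
P = 134.125 / 0.10415309 ≈ 1287.77.

$1,287.77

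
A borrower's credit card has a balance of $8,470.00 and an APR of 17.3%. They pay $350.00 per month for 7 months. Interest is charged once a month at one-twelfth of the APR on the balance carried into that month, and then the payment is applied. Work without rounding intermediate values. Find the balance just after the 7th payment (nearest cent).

$6,804.09

Monthly rate r = 17.3%/12 = 1.44167% = 0.0144167.
Each month: B ← B·(1+r) − $350.00.
Month 1: interest $122.11; balance after payment $8,242.11.
Month 2: interest $118.82; balance after payment $8,010.93.
Month 3: interest $115.49; balance after payment $7,776.42.
Month 4: interest $112.11; balance after payment $7,538.53.
Month 5: interest $108.68; balance after payment $7,297.21.
Month 6: interest $105.20; balance after payment $7,052.42.
Month 7: interest $101.67; balance after payment $6,804.09.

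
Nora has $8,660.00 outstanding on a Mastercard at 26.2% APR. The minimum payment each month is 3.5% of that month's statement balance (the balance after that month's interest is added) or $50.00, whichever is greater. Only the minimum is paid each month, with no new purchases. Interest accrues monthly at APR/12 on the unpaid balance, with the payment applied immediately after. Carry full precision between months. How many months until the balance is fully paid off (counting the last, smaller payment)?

Monthly rate r = 26.2%/12 = 2.18333% = 0.0218333.
While 3.5% of the post-interest balance exceeds $50.00, each month B ← (B·(1+r))·(1 − 0.035), i.e. B shrinks by the factor (1+r)·0.965 = 0.98607.
This holds for months 1–130. Entering month 131 the balance is $1,397.90; 3.5% of the post-interest balance is now below $50.00, so the flat $50.00 minimum applies from here.
From month 131 a fixed $50.00 at rate r clears $1,397.90 in 44 more payments. Total: 130 + 44 = 174 months.

174 months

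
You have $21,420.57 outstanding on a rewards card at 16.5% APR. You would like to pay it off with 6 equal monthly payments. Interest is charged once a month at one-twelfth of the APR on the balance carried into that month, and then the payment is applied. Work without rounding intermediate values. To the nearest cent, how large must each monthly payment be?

Monthly rate r = 16.5%/12 = 1.375% = 0.01375.
Level-payment amortization: P = B₀·r / (1 − (1+r)^(−n)) = 21420.57·0.01375 / (1 − 1.01375^(−6)).
Denominator 1 − (1+r)^(−6) = 0.0786708826.
P = 294.533 / 0.0786708826 ≈ 3743.86.

$3,743.86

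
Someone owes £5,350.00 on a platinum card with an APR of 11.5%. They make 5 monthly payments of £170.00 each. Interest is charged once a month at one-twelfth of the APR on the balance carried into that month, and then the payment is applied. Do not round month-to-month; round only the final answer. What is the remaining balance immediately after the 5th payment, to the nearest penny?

£4,744.87

Monthly rate r = 11.5%/12 = 0.958333% = 0.00958333.
Each month: B ← B·(1+r) − £170.00.
Month 1: interest £51.27; balance after payment £5,231.27.
Month 2: interest £50.13; balance after payment £5,111.40.
Month 3: interest £48.98; balance after payment £4,990.39.
Month 4: interest £47.82; balance after payment £4,868.21.
Month 5: interest £46.65; balance after payment £4,744.87.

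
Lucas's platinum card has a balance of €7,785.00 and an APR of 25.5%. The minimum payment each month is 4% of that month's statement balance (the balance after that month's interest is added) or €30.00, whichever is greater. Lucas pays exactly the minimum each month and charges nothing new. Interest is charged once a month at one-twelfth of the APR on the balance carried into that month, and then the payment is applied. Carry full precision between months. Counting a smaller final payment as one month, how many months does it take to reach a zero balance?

Monthly rate r = 25.5%/12 = 2.125% = 0.02125.
While 4% of the post-interest balance exceeds €30.00, each month B ← (B·(1+r))·(1 − 0.04), i.e. B shrinks by the factor (1+r)·0.96 = 0.9804.
This holds for months 1–120. Entering month 121 the balance is €723.86; 4% of the post-interest balance is now below €30.00, so the flat €30.00 minimum applies from here.
From month 121 a fixed €30.00 at rate r clears €723.86 in 35 more payments. Total: 120 + 35 = 155 months.

155 months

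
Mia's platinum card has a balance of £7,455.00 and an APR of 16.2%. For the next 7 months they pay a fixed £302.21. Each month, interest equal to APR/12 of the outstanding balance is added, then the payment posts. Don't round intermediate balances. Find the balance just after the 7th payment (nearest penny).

£5,985.58

Monthly rate r = 16.2%/12 = 1.35% = 0.0135.
Each month: B ← B·(1+r) − £302.21.
Month 1: interest £100.64; balance after payment £7,253.43.
Month 2: interest £97.92; balance after payment £7,049.14.
Month 3: interest £95.16; balance after payment £6,842.10.
Month 4: interest £92.37; balance after payment £6,632.26.
Month 5: interest £89.54; balance after payment £6,419.58.
Month 6: interest £86.66; balance after payment £6,204.04.
Month 7: interest £83.75; balance after payment £5,985.58.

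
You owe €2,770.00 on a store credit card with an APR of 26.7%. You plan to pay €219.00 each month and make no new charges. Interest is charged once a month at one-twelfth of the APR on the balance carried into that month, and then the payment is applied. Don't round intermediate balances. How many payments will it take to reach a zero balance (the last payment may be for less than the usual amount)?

16 payments

Monthly rate r = 26.7%/12 = 2.225% = 0.02225.
Recurrence: B ← B·(1+r) − €219.00.
Month 1: interest €61.63; balance after payment €2,612.63.
Month 2: interest €58.13; balance after payment €2,451.76.
Closed form: n = −ln(1 − rB₀/P)/ln(1+r) = −ln(0.71857)/ln(1.02225) ≈ 15.018, so the balance reaches zero during payment 16.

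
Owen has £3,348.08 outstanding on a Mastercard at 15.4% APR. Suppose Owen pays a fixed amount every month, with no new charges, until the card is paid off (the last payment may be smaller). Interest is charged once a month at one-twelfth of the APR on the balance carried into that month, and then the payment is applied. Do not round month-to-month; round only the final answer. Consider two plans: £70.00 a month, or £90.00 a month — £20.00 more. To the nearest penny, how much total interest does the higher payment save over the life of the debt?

£642.65

Monthly rate r = 15.4%/12 = 1.28333% = 0.0128333.
At £70.00/mo: n = ⌈−ln(1 − rB₀/P)/ln(1+r)⌉ = 75 payments (last £43.00); total interest = total paid − £3,348.08 = £1,874.92.
At £90.00/mo: 51 payments (last £80.35); total interest £1,232.27.
Interest saved = £1,874.92 − £1,232.27 = £642.65.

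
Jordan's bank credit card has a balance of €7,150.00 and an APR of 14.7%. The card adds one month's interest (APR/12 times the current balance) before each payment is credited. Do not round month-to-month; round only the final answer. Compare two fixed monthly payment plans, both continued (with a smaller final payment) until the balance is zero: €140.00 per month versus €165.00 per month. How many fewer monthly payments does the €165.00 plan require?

18 fewer payments

Monthly rate r = 14.7%/12 = 1.225% = 0.01225.
At €140.00/mo: n = ⌈−ln(1 − rB₀/P)/ln(1+r)⌉ = 81 payments (last €97.36); total interest = total paid − €7,150.00 = €4,147.36.
At €165.00/mo: 63 payments (last €26.04); total interest €3,106.04.
Payments saved = 81 − 63 = 18.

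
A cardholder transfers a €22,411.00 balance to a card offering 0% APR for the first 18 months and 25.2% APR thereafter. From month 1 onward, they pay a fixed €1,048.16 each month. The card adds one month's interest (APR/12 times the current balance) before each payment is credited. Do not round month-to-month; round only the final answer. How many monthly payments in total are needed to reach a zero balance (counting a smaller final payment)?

Promo months 1–18 at r₀ = 0%/12 = 0; months 19+ at r₁ = 25.2%/12 = 0.021.
After month 18 (no interest yet): B = €22,411.00 − 18·€1,048.16 = €3,544.12.
Then at r₁ with €1,048.16/mo: n₂ = −ln(1 − r₁·B/P)/ln(1+r₁) ≈ 3.54 → 4 more payments.

22 months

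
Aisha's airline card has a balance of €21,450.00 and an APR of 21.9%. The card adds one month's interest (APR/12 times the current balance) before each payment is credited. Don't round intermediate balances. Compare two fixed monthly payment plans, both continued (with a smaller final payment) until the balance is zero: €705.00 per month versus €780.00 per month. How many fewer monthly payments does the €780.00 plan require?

6 fewer payments

Monthly rate r = 21.9%/12 = 1.825% = 0.01825.
At €705.00/mo: n = ⌈−ln(1 − rB₀/P)/ln(1+r)⌉ = 45 payments (last €566.95); total interest = total paid − €21,450.00 = €10,136.95.
At €780.00/mo: 39 payments (last €418.22); total interest €8,608.22.
Payments saved = 45 − 39 = 6.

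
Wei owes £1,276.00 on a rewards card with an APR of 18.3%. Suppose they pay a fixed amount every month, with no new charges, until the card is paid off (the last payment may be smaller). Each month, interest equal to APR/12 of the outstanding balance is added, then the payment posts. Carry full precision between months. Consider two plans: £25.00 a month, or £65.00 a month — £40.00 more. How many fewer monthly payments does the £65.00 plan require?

Monthly rate r = 18.3%/12 = 1.525% = 0.01525.
At £25.00/mo: n = ⌈−ln(1 − rB₀/P)/ln(1+r)⌉ = 100 payments (last £13.83); total interest = total paid − £1,276.00 = £1,212.83.
At £65.00/mo: 24 payments (last £33.07); total interest £252.07.
Payments saved = 100 − 24 = 76.

76 fewer payments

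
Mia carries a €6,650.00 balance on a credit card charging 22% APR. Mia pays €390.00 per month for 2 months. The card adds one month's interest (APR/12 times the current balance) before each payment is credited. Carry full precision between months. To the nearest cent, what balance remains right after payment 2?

Monthly rate r = 22%/12 = 1.83333% = 0.0183333.
Each month: B ← B·(1+r) − €390.00.
Month 1: interest €121.92; balance after payment €6,381.92.
Month 2: interest €117.00; balance after payment €6,108.92.

€6,108.92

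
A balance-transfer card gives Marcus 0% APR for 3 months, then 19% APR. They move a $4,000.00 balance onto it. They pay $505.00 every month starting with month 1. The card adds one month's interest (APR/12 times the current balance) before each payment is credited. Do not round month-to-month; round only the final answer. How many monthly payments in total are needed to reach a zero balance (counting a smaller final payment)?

Promo months 1–3 at r₀ = 0%/12 = 0; months 4+ at r₁ = 19%/12 = 0.0158333.
After month 3 (no interest yet): B = $4,000.00 − 3·$505.00 = $2,485.00.
Then at r₁ with $505.00/mo: n₂ = −ln(1 − r₁·B/P)/ln(1+r₁) ≈ 5.16 → 6 more payments.

9 months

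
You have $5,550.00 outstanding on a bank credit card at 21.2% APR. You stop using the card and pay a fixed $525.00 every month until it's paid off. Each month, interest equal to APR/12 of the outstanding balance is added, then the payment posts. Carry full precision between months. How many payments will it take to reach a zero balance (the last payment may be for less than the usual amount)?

Monthly rate r = 21.2%/12 = 1.76667% = 0.0176667.
Recurrence: B ← B·(1+r) − $525.00.
Month 1: interest $98.05; balance after payment $5,123.05.
Month 2: interest $90.51; balance after payment $4,688.56.
Closed form: n = −ln(1 − rB₀/P)/ln(1+r) = −ln(0.81324)/ln(1.01767) ≈ 11.805, so the balance reaches zero during payment 12.

12 months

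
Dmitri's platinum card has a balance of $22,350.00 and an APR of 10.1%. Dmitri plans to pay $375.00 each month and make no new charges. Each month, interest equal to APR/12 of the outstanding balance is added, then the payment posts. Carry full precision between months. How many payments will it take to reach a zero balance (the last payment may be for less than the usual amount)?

84 months

Monthly rate r = 10.1%/12 = 0.841667% = 0.00841667.
Recurrence: B ← B·(1+r) − $375.00.
Month 1: interest $188.11; balance after payment $22,163.11.
Month 2: interest $186.54; balance after payment $21,974.65.
Closed form: n = −ln(1 − rB₀/P)/ln(1+r) = −ln(0.49837)/ln(1.00842) ≈ 83.091, so the balance reaches zero during payment 84.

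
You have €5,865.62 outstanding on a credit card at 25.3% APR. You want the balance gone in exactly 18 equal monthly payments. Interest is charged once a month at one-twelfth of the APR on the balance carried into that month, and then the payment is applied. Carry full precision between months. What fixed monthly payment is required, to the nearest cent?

Monthly rate r = 25.3%/12 = 2.10833% = 0.0210833.
Level-payment amortization: P = B₀·r / (1 − (1+r)^(−n)) = 5865.62·0.0210833 / (1 − 1.02108^(−18)).
Denominator 1 − (1+r)^(−18) = 0.313091919.
P = 123.667 / 0.313091919 ≈ 394.99.

€394.99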